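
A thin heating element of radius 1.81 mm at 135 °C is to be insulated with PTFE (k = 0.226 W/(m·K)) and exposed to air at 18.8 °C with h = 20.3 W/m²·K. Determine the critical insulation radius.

r_cr = 1.11 cm

For a cylinder, r_cr = k_ins/h = 0.226/20.3 = 0.0111 m = 1.11 cm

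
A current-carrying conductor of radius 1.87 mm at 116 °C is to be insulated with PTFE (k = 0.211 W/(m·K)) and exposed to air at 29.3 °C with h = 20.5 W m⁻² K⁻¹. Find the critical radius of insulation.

r_cr = 1.03 cm

For a cylinder, r_cr = k_ins/h = 0.211/20.5 = 0.0103 m = 1.03 cm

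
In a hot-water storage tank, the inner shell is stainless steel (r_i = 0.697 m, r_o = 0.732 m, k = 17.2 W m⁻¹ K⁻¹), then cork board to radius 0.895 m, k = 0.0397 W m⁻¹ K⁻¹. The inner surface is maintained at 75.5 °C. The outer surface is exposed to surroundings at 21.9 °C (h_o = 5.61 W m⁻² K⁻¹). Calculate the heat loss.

Resistance network (inner→outer):
  R_stainless steel = (1/0.697 − 1/0.732)/(4πk) = 0.06860/(4π·17.2) = 3.174×10^-4 K/W
  R_cork board = (1/0.732 − 1/0.895)/(4πk) = 0.2488/(4π·0.0397) = 0.4987 K/W
  R_conv,out = 1/(4πr²h) = 1/(4π·0.895²·5.61) = 0.01771 K/W
ΣR = 3.174×10^-4 + 0.4987 + 0.01771 = 0.5167 K/W
Q = ΔT/ΣR = (75.5 °C − 21.9 °C)/0.5167 = 104 W

Q = 104 W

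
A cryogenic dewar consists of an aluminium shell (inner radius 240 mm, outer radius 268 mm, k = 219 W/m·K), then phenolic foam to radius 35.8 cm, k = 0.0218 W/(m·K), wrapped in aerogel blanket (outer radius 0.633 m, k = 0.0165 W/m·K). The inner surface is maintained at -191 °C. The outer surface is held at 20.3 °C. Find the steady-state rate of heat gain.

Resistance network (inner→outer):
  R_aluminium = (1/0.240 − 1/0.268)/(4πk) = 0.4353/(4π·219) = 1.582×10^-4 K/W
  R_phenolic foam = (1/0.268 − 1/0.358)/(4πk) = 0.9380/(4π·0.0218) = 3.424 K/W
  R_aerogel blanket = (1/0.358 − 1/0.633)/(4πk) = 1.214/(4π·0.0165) = 5.853 K/W
ΣR = 1.582×10^-4 + 3.424 + 5.853 = 9.277 K/W
Q = ΔT/ΣR = (-191 °C − 20.3 °C)/9.277 = -22.8 W
(Negative Q ⇒ heat flows inward; heat gain = 22.8 W.)

Q = 22.8 W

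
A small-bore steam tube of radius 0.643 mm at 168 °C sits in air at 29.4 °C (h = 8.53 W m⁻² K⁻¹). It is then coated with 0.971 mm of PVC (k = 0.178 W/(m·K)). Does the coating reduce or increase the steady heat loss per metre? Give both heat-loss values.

Critical radius for a cylinder: r_cr = k/h = 0.0209 m = 2.09 cm.
Outer radius after coating: r₂ = 6.43×10^-4 + 9.71×10^-4 = 0.001614 m.
Since r₁ < r_cr and r₂ ≤ r_cr, the coating moves toward the maximum at r_cr — heat loss rises.
Bare: R = 1/(2πr₁h) = 29.02 m·K/W; Q = 138.6/29.02 = 4.78 W/m.
Coated: R = R_cond + R_conv = 12.38 m·K/W; Q = 138.6/12.38 = 11.2 W/m.

increases: 4.78 → 11.2 W/m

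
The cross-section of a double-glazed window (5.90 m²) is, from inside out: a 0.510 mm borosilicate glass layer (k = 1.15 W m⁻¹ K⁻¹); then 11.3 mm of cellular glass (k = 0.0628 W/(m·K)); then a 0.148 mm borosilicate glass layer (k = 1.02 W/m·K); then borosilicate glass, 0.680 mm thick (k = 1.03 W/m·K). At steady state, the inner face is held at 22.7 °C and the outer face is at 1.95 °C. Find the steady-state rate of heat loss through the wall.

Series thermal resistances, inner to outer:
  R_borosilicate glass = L/(kA) = 5.10×10^-4/(1.15·5.90) = 7.517×10^-5 K/W
  R_cellular glass = L/(kA) = 0.0113/(0.0628·5.90) = 0.03050 K/W
  R_borosilicate glass = L/(kA) = 1.48×10^-4/(1.02·5.90) = 2.459×10^-5 K/W
  R_borosilicate glass = L/(kA) = 6.80×10^-4/(1.03·5.90) = 1.119×10^-4 K/W
ΣR = 7.517×10^-5 + 0.03050 + 2.459×10^-5 + 1.119×10^-4 = 0.03071 K/W
Q = ΔT/ΣR = (22.7 °C − 1.95 °C)/0.03071 = 676 W

Q = 676 W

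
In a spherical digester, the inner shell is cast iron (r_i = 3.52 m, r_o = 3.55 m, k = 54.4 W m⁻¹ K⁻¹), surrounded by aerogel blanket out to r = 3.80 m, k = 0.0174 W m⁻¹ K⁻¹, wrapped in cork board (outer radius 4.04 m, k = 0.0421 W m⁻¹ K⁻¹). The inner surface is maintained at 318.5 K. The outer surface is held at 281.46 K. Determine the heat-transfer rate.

Series thermal resistances, inner to outer:
  R_cast iron = (1/3.52 − 1/3.55)/(4πk) = 0.002401/(4π·54.4) = 3.512×10^-6 K/W
  R_aerogel blanket = (1/3.55 − 1/3.80)/(4πk) = 0.01853/(4π·0.0174) = 0.08476 K/W
  R_cork board = (1/3.80 − 1/4.04)/(4πk) = 0.01563/(4π·0.0421) = 0.02955 K/W
ΣR = 3.512×10^-6 + 0.08476 + 0.02955 = 0.1143 K/W
Q = ΔT/ΣR = (318.5 K − 281.46 K)/0.1143 = 324 W

Q = 324 W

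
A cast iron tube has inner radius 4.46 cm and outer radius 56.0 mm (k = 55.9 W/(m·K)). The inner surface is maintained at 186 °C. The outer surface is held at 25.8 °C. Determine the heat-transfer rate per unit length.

Q' = 247 kW/m

Q' = 2πk·ΔT/ln(r₂/r₁) = 2π × 55.9 × 160.2 / ln(0.0560/0.0446) = 2.47×10^5 W/m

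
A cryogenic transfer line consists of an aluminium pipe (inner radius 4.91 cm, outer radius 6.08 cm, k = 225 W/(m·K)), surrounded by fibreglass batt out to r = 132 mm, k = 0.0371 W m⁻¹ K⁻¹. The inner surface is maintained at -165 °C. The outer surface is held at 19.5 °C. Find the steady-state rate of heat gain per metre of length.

Resistance network (inner→outer):
  R'_aluminium = ln(0.0608/0.0491)/(2πk) = 0.2137/(2π·225) = 1.512×10^-4 m·K/W
  R'_fibreglass batt = ln(0.132/0.0608)/(2πk) = 0.7752/(2π·0.0371) = 3.326 m·K/W
ΣR = 1.512×10^-4 + 3.326 = 3.326 m·K/W
Q' = ΔT/ΣR = (-165 °C − 19.5 °C)/3.326 = -55.5 W/m
(Negative Q' ⇒ heat flows inward; heat gain = 55.5 W/m.)

Q' = 55.5 W/m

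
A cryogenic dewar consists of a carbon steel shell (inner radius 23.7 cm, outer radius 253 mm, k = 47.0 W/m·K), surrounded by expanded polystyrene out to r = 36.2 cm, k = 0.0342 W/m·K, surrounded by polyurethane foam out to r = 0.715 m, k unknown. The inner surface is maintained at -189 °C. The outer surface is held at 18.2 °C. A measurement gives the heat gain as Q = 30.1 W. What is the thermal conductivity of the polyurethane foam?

ΣR = ΔT/Q = |-189 − 18.2|/30.1 = 6.884 K/W
Known resistances:
  R_carbon steel = (1/0.237 − 1/0.253)/(4πk) = 0.2668/(4π·47.0) = 4.518×10^-4 K/W
  R_expanded polystyrene = (1/0.253 − 1/0.362)/(4πk) = 1.190/(4π·0.0342) = 2.769 K/W
R_polyurethane foam = ΣR − ΣR_known = 6.884 − 2.769 = 4.115 K/W
(1/r₁−1/r₂)/(4πk) = 4.115 ⇒ k = 1.364/(4π·4.115) = 0.0264 W/m·K

k = 0.0264 W/m·K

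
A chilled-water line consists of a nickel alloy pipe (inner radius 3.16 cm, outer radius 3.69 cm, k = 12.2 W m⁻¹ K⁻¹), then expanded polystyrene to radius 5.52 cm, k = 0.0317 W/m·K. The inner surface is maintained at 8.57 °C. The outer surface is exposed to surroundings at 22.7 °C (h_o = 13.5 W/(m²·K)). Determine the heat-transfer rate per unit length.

Series thermal resistances, inner to outer:
  R'_nickel alloy = ln(0.0369/0.0316)/(2πk) = 0.1551/(2π·12.2) = 0.002023 m·K/W
  R'_expanded polystyrene = ln(0.0552/0.0369)/(2πk) = 0.4028/(2π·0.0317) = 2.022 m·K/W
  R'_conv,out = 1/(2πr h) = 1/(2π·0.0552·13.5) = 0.2136 m·K/W
ΣR = 0.002023 + 2.022 + 0.2136 = 2.238 m·K/W
Q' = ΔT/ΣR = (8.57 °C − 22.7 °C)/2.238 = -6.31 W/m
(Negative Q' ⇒ heat flows inward; heat gain = 6.31 W/m.)

Q' = 6.31 W/m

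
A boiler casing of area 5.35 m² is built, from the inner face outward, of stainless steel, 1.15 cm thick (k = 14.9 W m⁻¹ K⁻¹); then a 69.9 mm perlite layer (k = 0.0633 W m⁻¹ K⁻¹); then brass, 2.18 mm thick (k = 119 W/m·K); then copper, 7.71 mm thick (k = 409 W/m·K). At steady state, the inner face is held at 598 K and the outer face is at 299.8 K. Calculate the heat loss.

Q = 1440 W

Treat each layer as a resistance in series:
  R_stainless steel = L/(kA) = 0.0115/(14.9·5.35) = 1.443×10^-4 K/W
  R_perlite = L/(kA) = 0.0699/(0.0633·5.35) = 0.2064 K/W
  R_brass = L/(kA) = 0.00218/(119·5.35) = 3.424×10^-6 K/W
  R_copper = L/(kA) = 0.00771/(409·5.35) = 3.524×10^-6 K/W
ΣR = 1.443×10^-4 + 0.2064 + 3.424×10^-6 + 3.524×10^-6 = 0.2066 K/W
Q = ΔT/ΣR = (598 K − 299.8 K)/0.2066 = 1440 W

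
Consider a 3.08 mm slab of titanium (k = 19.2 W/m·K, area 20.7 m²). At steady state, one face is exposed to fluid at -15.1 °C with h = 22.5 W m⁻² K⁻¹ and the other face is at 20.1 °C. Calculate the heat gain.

Resistance network (inner→outer):
  R_conv,in = 1/(hA) = 1/(22.5·20.7) = 0.002147 K/W
  R_titanium = L/(kA) = 0.00308/(19.2·20.7) = 7.750×10^-6 K/W
ΣR = 0.002147 + 7.750×10^-6 = 0.002155 K/W
Q = ΔT/ΣR = (-15.1 °C − 20.1 °C)/0.002155 = -16300 W
(Negative Q ⇒ heat flows inward; heat gain = 16300 W.)

Q = 16.3 kW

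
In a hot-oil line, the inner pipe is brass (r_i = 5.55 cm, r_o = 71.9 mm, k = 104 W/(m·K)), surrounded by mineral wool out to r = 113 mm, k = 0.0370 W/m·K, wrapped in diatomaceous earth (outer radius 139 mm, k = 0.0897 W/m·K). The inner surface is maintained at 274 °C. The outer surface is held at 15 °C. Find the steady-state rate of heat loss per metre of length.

Q' = 112 W/m

Resistance network (inner→outer):
  R'_brass = ln(0.0719/0.0555)/(2πk) = 0.2589/(2π·104) = 3.962×10^-4 m·K/W
  R'_mineral wool = ln(0.113/0.0719)/(2πk) = 0.4521/(2π·0.0370) = 1.945 m·K/W
  R'_diatomaceous earth = ln(0.139/0.113)/(2πk) = 0.2071/(2π·0.0897) = 0.3674 m·K/W
ΣR = 3.962×10^-4 + 1.945 + 0.3674 = 2.313 m·K/W
Q' = ΔT/ΣR = (274 °C − 15 °C)/2.313 = 112 W/m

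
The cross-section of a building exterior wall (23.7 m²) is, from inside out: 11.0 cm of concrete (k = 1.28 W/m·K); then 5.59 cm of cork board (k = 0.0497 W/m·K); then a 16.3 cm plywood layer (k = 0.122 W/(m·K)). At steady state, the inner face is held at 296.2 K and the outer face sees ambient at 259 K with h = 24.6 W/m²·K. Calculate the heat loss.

Q = 341 W

Series thermal resistances, inner to outer:
  R_concrete = L/(kA) = 0.110/(1.28·23.7) = 0.003626 K/W
  R_cork board = L/(kA) = 0.0559/(0.0497·23.7) = 0.04746 K/W
  R_plywood = L/(kA) = 0.163/(0.122·23.7) = 0.05637 K/W
  R_conv,out = 1/(hA) = 1/(24.6·23.7) = 0.001715 K/W
ΣR = 0.003626 + 0.04746 + 0.05637 + 0.001715 = 0.1092 K/W
Q = ΔT/ΣR = (296.2 K − 259 K)/0.1092 = 341 W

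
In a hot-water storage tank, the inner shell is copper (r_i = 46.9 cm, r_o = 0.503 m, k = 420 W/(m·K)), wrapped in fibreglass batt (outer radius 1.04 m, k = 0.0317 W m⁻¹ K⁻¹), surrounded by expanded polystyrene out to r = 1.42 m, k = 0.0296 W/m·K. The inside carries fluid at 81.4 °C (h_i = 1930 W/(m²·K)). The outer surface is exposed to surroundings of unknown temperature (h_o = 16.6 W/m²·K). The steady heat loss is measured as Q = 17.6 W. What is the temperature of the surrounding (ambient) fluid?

T_out = 23.8 °C

Series resistances:
  R_conv,in = 1/(4πr²h) = 1/(4π·0.469²·1930) = 1.875×10^-4 K/W
  R_copper = (1/0.469 − 1/0.503)/(4πk) = 0.1441/(4π·420) = 2.731×10^-5 K/W
  R_fibreglass batt = (1/0.503 − 1/1.04)/(4πk) = 1.027/(4π·0.0317) = 2.577 K/W
  R_expanded polystyrene = (1/1.04 − 1/1.42)/(4πk) = 0.2573/(4π·0.0296) = 0.6918 K/W
  R_conv,out = 1/(4πr²h) = 1/(4π·1.42²·16.6) = 0.002377 K/W
ΣR = 3.271 K/W
ΔT = Q·ΣR = 17.6 × 3.271 = 57.57 K
Heat flows outward, so T_out = T_in − ΔT = 81.4 − 57.57 = 23.8 °C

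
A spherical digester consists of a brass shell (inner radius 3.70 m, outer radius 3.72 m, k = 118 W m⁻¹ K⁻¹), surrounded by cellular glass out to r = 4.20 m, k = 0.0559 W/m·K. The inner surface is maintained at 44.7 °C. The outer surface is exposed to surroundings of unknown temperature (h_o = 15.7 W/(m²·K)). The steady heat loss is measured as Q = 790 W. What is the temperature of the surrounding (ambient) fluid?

Sum the resistances:
  R_brass = (1/3.70 − 1/3.72)/(4πk) = 0.001453/(4π·118) = 9.799×10^-7 K/W
  R_cellular glass = (1/3.72 − 1/4.20)/(4πk) = 0.03072/(4π·0.0559) = 0.04373 K/W
  R_conv,out = 1/(4πr²h) = 1/(4π·4.20²·15.7) = 2.873×10^-4 K/W
ΣR = 0.04402 K/W
ΔT = Q·ΣR = 790 × 0.04402 = 34.78 K
Heat flows outward, so T_out = T_in − ΔT = 44.7 − 34.78 = 9.92 °C

T_out = 9.92 °C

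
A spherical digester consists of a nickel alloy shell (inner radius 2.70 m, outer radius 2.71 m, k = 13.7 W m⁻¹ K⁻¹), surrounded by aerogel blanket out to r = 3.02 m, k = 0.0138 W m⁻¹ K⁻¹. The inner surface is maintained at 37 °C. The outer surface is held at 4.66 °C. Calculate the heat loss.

Resistance network (inner→outer):
  R_nickel alloy = (1/2.70 − 1/2.71)/(4πk) = 0.001367/(4π·13.7) = 7.938×10^-6 K/W
  R_aerogel blanket = (1/2.71 − 1/3.02)/(4πk) = 0.03788/(4π·0.0138) = 0.2184 K/W
ΣR = 7.938×10^-6 + 0.2184 = 0.2184 K/W
Q = ΔT/ΣR = (37 °C − 4.66 °C)/0.2184 = 148 W

Q = 148 W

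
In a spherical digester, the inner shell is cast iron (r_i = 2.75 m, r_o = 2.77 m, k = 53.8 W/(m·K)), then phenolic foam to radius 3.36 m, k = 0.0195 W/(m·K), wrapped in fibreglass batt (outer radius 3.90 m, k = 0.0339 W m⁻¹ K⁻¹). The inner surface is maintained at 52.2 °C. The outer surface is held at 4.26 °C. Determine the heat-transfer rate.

Series thermal resistances, inner to outer:
  R_cast iron = (1/2.75 − 1/2.77)/(4πk) = 0.002626/(4π·53.8) = 3.884×10^-6 K/W
  R_phenolic foam = (1/2.77 − 1/3.36)/(4πk) = 0.06339/(4π·0.0195) = 0.2587 K/W
  R_fibreglass batt = (1/3.36 − 1/3.90)/(4πk) = 0.04121/(4π·0.0339) = 0.09673 K/W
ΣR = 3.884×10^-6 + 0.2587 + 0.09673 = 0.3554 K/W
Q = ΔT/ΣR = (52.2 °C − 4.26 °C)/0.3554 = 135 W

Q = 135 W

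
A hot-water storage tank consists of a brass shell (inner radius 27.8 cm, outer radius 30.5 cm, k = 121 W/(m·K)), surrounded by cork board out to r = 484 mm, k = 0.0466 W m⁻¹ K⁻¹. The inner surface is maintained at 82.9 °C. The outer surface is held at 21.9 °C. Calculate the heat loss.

Q = 29.5 W

Treat each layer as a resistance in series:
  R_brass = (1/0.278 − 1/0.305)/(4πk) = 0.3184/(4π·121) = 2.094×10^-4 K/W
  R_cork board = (1/0.305 − 1/0.484)/(4πk) = 1.213/(4π·0.0466) = 2.071 K/W
ΣR = 2.094×10^-4 + 2.071 = 2.071 K/W
Q = ΔT/ΣR = (82.9 °C − 21.9 °C)/2.071 = 29.5 W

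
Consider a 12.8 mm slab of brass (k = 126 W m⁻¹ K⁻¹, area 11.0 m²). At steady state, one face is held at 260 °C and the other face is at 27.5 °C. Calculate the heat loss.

Q = kA·ΔT/L = 126 × 11.0 × |260 °C − 27.5 °C| / 0.0128 = 2.52×10^7 W

Q = 25200 kW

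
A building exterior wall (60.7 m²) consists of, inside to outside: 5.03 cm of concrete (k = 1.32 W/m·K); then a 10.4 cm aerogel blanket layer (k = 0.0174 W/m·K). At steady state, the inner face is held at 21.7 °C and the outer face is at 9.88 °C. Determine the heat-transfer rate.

Treat each layer as a resistance in series:
  R_concrete = L/(kA) = 0.0503/(1.32·60.7) = 6.278×10^-4 K/W
  R_aerogel blanket = L/(kA) = 0.104/(0.0174·60.7) = 0.09847 K/W
ΣR = 6.278×10^-4 + 0.09847 = 0.09910 K/W
Q = ΔT/ΣR = (21.7 °C − 9.88 °C)/0.09910 = 119 W

Q = 119 W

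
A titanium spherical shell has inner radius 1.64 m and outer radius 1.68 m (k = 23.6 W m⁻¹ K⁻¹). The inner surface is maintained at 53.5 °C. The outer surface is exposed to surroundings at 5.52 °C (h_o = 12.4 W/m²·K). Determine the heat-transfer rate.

Q = 20700 W

Series thermal resistances, inner to outer:
  R_titanium = (1/1.64 − 1/1.68)/(4πk) = 0.01452/(4π·23.6) = 4.895×10^-5 K/W
  R_conv,out = 1/(4πr²h) = 1/(4π·1.68²·12.4) = 0.002274 K/W
ΣR = 4.895×10^-5 + 0.002274 = 0.002323 K/W
Q = ΔT/ΣR = (53.5 °C − 5.52 °C)/0.002323 = 20700 W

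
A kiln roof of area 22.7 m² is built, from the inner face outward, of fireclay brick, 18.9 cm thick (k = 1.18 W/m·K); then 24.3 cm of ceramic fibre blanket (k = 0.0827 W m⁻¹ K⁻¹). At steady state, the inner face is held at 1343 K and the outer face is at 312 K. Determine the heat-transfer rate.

Q = 7550 W

Series thermal resistances, inner to outer:
  R_fireclay brick = L/(kA) = 0.189/(1.18·22.7) = 0.007056 K/W
  R_ceramic fibre blanket = L/(kA) = 0.243/(0.0827·22.7) = 0.1294 K/W
ΣR = 0.007056 + 0.1294 = 0.1365 K/W
Q = ΔT/ΣR = (1343 K − 312 K)/0.1365 = 7550 W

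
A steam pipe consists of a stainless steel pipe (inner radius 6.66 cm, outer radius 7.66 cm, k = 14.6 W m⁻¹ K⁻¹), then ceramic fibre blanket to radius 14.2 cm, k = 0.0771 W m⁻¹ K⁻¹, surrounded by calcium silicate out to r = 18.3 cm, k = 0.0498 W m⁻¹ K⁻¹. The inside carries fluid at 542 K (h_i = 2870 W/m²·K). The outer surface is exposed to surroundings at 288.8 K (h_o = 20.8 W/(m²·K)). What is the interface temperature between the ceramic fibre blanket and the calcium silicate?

Resistance network (inner→outer):
  R'_conv,in = 1/(2πr h) = 1/(2π·0.0666·2870) = 8.327×10^-4 m·K/W
  R'_stainless steel = ln(0.0766/0.0666)/(2πk) = 0.1399/(2π·14.6) = 0.001525 m·K/W
  R'_ceramic fibre blanket = ln(0.142/0.0766)/(2πk) = 0.6172/(2π·0.0771) = 1.274 m·K/W
  R'_calcium silicate = ln(0.183/0.142)/(2πk) = 0.2537/(2π·0.0498) = 0.8107 m·K/W
  R'_conv,out = 1/(2πr h) = 1/(2π·0.183·20.8) = 0.04181 m·K/W
ΣR = 8.327×10^-4 + 0.001525 + 1.274 + 0.8107 + 0.04181 = 2.129 m·K/W
Q' = ΔT/ΣR = (542 K − 288.8 K)/2.129 = 118.9 W/m
From the inner boundary to the ceramic fibre blanket/calcium silicate interface, ΣR_partial = 1.276 m·K/W.
T_interface = T_in − Q'·ΣR_partial = 542 K − (118.9)(1.276) = 390 K

T = 390 K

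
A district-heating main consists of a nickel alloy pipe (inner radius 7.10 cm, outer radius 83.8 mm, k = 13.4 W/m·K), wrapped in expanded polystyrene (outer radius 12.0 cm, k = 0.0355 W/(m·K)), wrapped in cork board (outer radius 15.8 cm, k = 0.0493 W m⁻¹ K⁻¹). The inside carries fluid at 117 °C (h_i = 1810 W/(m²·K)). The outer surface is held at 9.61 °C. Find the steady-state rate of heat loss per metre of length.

Resistance network (inner→outer):
  R'_conv,in = 1/(2πr h) = 1/(2π·0.0710·1810) = 0.001238 m·K/W
  R'_nickel alloy = ln(0.0838/0.0710)/(2πk) = 0.1658/(2π·13.4) = 0.001969 m·K/W
  R'_expanded polystyrene = ln(0.120/0.0838)/(2πk) = 0.3591/(2π·0.0355) = 1.610 m·K/W
  R'_cork board = ln(0.158/0.120)/(2πk) = 0.2751/(2π·0.0493) = 0.8881 m·K/W
ΣR = 0.001238 + 0.001969 + 1.610 + 0.8881 = 2.501 m·K/W
Q' = ΔT/ΣR = (117 °C − 9.61 °C)/2.501 = 42.9 W/m

Q' = 42.9 W/m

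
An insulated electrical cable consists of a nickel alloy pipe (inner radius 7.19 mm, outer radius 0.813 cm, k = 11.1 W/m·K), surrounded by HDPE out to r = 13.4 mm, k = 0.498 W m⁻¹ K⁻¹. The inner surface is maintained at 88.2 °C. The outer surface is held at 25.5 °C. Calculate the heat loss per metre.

Q' = 388 W/m

Resistance network (inner→outer):
  R'_nickel alloy = ln(0.00813/0.00719)/(2πk) = 0.1229/(2π·11.1) = 0.001762 m·K/W
  R'_HDPE = ln(0.0134/0.00813)/(2πk) = 0.4997/(2π·0.498) = 0.1597 m·K/W
ΣR = 0.001762 + 0.1597 = 0.1615 m·K/W
Q' = ΔT/ΣR = (88.2 °C − 25.5 °C)/0.1615 = 388 W/m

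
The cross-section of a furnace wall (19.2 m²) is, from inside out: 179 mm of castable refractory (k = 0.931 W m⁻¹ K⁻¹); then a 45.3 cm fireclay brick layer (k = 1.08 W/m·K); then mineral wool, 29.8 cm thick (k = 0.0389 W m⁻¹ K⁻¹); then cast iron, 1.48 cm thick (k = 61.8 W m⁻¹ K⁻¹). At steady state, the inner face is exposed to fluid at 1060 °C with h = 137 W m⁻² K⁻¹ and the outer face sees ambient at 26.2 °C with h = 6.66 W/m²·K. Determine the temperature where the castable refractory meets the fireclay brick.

T = 1036 °C

Series thermal resistances, inner to outer:
  R_conv,in = 1/(hA) = 1/(137·19.2) = 3.802×10^-4 K/W
  R_castable refractory = L/(kA) = 0.179/(0.931·19.2) = 0.01001 K/W
  R_fireclay brick = L/(kA) = 0.453/(1.08·19.2) = 0.02185 K/W
  R_mineral wool = L/(kA) = 0.298/(0.0389·19.2) = 0.3990 K/W
  R_cast iron = L/(kA) = 0.0148/(61.8·19.2) = 1.247×10^-5 K/W
  R_conv,out = 1/(hA) = 1/(6.66·19.2) = 0.007820 K/W
ΣR = 3.802×10^-4 + 0.01001 + 0.02185 + 0.3990 + 1.247×10^-5 + 0.007820 = 0.4391 K/W
Q = ΔT/ΣR = (1060 °C − 26.2 °C)/0.4391 = 2354 W
From the inner boundary to the castable refractory/fireclay brick interface, ΣR_partial = 0.01039 K/W.
T_interface = T_in − Q·ΣR_partial = 1060 °C − (2354)(0.01039) = 1036 °C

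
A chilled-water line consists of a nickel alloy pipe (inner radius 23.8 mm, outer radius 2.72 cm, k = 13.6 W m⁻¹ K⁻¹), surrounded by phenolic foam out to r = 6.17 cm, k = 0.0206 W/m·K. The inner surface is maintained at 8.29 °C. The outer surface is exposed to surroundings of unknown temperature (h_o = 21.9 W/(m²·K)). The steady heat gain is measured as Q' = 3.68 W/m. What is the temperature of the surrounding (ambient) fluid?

Series resistances:
  R'_nickel alloy = ln(0.0272/0.0238)/(2πk) = 0.1335/(2π·13.6) = 0.001563 m·K/W
  R'_phenolic foam = ln(0.0617/0.0272)/(2πk) = 0.8191/(2π·0.0206) = 6.328 m·K/W
  R'_conv,out = 1/(2πr h) = 1/(2π·0.0617·21.9) = 0.1178 m·K/W
ΣR = 6.447 m·K/W
ΔT = Q'·ΣR = 3.68 × 6.447 = 23.72 K
Heat flows inward, so T_out = T_in + ΔT = 8.29 + 23.72 = 32.0 °C

T_out = 32.0 °C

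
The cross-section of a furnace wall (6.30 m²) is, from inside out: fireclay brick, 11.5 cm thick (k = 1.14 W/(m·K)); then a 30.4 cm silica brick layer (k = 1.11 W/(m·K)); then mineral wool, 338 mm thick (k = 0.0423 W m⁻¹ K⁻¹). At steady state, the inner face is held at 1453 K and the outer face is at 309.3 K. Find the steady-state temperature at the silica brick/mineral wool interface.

T = 1402 K

Treat each layer as a resistance in series:
  R_fireclay brick = L/(kA) = 0.115/(1.14·6.30) = 0.01601 K/W
  R_silica brick = L/(kA) = 0.304/(1.11·6.30) = 0.04347 K/W
  R_mineral wool = L/(kA) = 0.338/(0.0423·6.30) = 1.268 K/W
ΣR = 0.01601 + 0.04347 + 1.268 = 1.327 K/W
Q = ΔT/ΣR = (1453 K − 309.3 K)/1.327 = 861.9 W
From the inner boundary to the silica brick/mineral wool interface, ΣR_partial = 0.05948 K/W.
T_interface = T_in − Q·ΣR_partial = 1453 K − (861.9)(0.05948) = 1402 K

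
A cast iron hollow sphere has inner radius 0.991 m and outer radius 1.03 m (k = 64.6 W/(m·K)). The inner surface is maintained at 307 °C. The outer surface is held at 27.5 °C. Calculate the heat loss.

Q = 5.94×10^6 W

Q = 4πk·ΔT/(1/r₁ − 1/r₂) = 4π × 64.6 × 279.5 / (1/0.991 − 1/1.03) = 5.94×10^6 W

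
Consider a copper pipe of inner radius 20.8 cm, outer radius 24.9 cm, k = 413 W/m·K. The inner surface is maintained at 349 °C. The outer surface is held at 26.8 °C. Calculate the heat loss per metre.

Q' = 2πk·ΔT/ln(r₂/r₁) = 2π × 413 × 322.2 / ln(0.249/0.208) = 4.65×10^6 W/m

Q' = 4650 kW/m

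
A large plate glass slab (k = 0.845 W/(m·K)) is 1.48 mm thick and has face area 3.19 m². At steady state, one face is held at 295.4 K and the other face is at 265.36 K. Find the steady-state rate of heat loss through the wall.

Q = kA·ΔT/L = 0.845 × 3.19 × |295.4 K − 265.36 K| / 0.00148 = 54700 W

Q = 54.7 kW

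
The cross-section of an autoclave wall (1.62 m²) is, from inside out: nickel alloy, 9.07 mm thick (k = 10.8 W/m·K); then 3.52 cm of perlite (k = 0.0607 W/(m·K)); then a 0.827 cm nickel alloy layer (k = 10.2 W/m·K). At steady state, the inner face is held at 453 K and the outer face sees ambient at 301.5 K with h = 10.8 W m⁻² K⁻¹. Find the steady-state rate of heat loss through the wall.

Treat each layer as a resistance in series:
  R_nickel alloy = L/(kA) = 0.00907/(10.8·1.62) = 5.184×10^-4 K/W
  R_perlite = L/(kA) = 0.0352/(0.0607·1.62) = 0.3580 K/W
  R_nickel alloy = L/(kA) = 0.00827/(10.2·1.62) = 5.005×10^-4 K/W
  R_conv,out = 1/(hA) = 1/(10.8·1.62) = 0.05716 K/W
ΣR = 5.184×10^-4 + 0.3580 + 5.005×10^-4 + 0.05716 = 0.4162 K/W
Q = ΔT/ΣR = (453 K − 301.5 K)/0.4162 = 364 W

Q = 364 W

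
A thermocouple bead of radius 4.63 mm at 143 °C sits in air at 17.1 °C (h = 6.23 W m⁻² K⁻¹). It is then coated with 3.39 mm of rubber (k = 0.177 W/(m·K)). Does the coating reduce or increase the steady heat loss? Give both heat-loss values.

Critical radius for a sphere: r_cr = 2k/h = 0.0568 m = 5.68 cm.
Outer radius after coating: r₂ = 0.00463 + 0.00339 = 0.00802 m.
Since r₁ < r_cr and r₂ ≤ r_cr, the coating moves toward the maximum at r_cr — heat loss rises.
Bare: R = 1/(4πr₁²h) = 595.9 K/W; Q = 125.9/595.9 = 0.211 W.
Coated: R = R_cond + R_conv = 239.6 K/W; Q = 125.9/239.6 = 0.525 W.

increases: 0.211 → 0.525 W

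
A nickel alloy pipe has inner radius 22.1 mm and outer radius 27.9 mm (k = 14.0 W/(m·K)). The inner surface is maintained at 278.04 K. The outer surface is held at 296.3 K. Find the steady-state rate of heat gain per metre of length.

Q' = 6.89 kW/m

Q' = 2πk·ΔT/ln(r₂/r₁) = 2π × 14.0 × 18.26 / ln(0.0279/0.0221) = 6890 W/m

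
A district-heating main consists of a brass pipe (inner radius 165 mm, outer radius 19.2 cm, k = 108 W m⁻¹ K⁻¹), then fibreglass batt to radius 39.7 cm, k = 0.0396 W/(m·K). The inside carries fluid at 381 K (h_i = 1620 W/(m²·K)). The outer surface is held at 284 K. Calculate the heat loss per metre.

Treat each layer as a resistance in series:
  R'_conv,in = 1/(2πr h) = 1/(2π·0.165·1620) = 5.954×10^-4 m·K/W
  R'_brass = ln(0.192/0.165)/(2πk) = 0.1515/(2π·108) = 2.233×10^-4 m·K/W
  R'_fibreglass batt = ln(0.397/0.192)/(2πk) = 0.7264/(2π·0.0396) = 2.920 m·K/W
ΣR = 5.954×10^-4 + 2.233×10^-4 + 2.920 = 2.921 m·K/W
Q' = ΔT/ΣR = (381 K − 284 K)/2.921 = 33.2 W/m

Q' = 33.2 W/m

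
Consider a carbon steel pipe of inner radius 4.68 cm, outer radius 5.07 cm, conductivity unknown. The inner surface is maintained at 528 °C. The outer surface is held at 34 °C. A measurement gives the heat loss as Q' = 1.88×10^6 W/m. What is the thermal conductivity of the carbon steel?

ΣR = ΔT/Q' = |528 − 34|/1.88×10^6 = 2.628×10^-4 m·K/W
ln(r₂/r₁)/(2πk) = 2.628×10^-4 ⇒ k = 0.08004/(2π·2.628×10^-4) = 48.5 W/m·K

k = 48.5 W/m·K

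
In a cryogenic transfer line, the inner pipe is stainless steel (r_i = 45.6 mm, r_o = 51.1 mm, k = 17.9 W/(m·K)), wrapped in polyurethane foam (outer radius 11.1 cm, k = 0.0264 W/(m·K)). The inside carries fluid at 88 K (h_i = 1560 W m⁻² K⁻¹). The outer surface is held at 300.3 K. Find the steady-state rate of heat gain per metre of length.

Q' = 45.4 W/m

Treat each layer as a resistance in series:
  R'_conv,in = 1/(2πr h) = 1/(2π·0.0456·1560) = 0.002237 m·K/W
  R'_stainless steel = ln(0.0511/0.0456)/(2πk) = 0.1139/(2π·17.9) = 0.001013 m·K/W
  R'_polyurethane foam = ln(0.111/0.0511)/(2πk) = 0.7757/(2π·0.0264) = 4.677 m·K/W
ΣR = 0.002237 + 0.001013 + 4.677 = 4.680 m·K/W
Q' = ΔT/ΣR = (88 K − 300.3 K)/4.680 = -45.4 W/m
(Negative Q' ⇒ heat flows inward; heat gain = 45.4 W/m.)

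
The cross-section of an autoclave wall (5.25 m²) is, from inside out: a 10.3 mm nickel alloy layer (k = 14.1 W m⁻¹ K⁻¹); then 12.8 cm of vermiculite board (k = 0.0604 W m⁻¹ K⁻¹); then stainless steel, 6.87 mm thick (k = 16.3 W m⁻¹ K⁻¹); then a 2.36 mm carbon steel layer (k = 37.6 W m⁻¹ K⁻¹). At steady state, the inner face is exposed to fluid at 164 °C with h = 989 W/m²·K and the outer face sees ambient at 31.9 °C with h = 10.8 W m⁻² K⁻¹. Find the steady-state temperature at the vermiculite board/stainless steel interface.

Resistance network (inner→outer):
  R_conv,in = 1/(hA) = 1/(989·5.25) = 1.926×10^-4 K/W
  R_nickel alloy = L/(kA) = 0.0103/(14.1·5.25) = 1.391×10^-4 K/W
  R_vermiculite board = L/(kA) = 0.128/(0.0604·5.25) = 0.4037 K/W
  R_stainless steel = L/(kA) = 0.00687/(16.3·5.25) = 8.028×10^-5 K/W
  R_carbon steel = L/(kA) = 0.00236/(37.6·5.25) = 1.196×10^-5 K/W
  R_conv,out = 1/(hA) = 1/(10.8·5.25) = 0.01764 K/W
ΣR = 1.926×10^-4 + 1.391×10^-4 + 0.4037 + 8.028×10^-5 + 1.196×10^-5 + 0.01764 = 0.4218 K/W
Q = ΔT/ΣR = (164 °C − 31.9 °C)/0.4218 = 313.2 W
From the inner boundary to the vermiculite board/stainless steel interface, ΣR_partial = 0.4040 K/W.
T_interface = T_in − Q·ΣR_partial = 164 °C − (313.2)(0.4040) = 37.5 °C

T = 37.5 °C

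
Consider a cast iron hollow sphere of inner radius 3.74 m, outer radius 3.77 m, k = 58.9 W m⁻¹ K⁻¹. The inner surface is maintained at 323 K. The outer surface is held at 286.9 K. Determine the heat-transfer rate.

Q = 4πk·ΔT/(1/r₁ − 1/r₂) = 4π × 58.9 × 36.1 / (1/3.74 − 1/3.77) = 1.26×10^7 W

Q = 1.26×10^7 W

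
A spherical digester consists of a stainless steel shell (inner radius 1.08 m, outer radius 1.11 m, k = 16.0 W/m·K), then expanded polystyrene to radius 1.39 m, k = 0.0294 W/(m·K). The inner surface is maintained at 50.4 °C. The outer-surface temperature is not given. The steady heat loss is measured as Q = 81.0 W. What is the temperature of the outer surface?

Series resistances:
  R_stainless steel = (1/1.08 − 1/1.11)/(4πk) = 0.02503/(4π·16.0) = 1.245×10^-4 K/W
  R_expanded polystyrene = (1/1.11 − 1/1.39)/(4πk) = 0.1815/(4π·0.0294) = 0.4912 K/W
ΣR = 0.4913 K/W
ΔT = Q·ΣR = 81.0 × 0.4913 = 39.80 K
Heat flows outward, so T_out = T_in − ΔT = 50.4 − 39.80 = 10.6 °C

T_out = 10.6 °C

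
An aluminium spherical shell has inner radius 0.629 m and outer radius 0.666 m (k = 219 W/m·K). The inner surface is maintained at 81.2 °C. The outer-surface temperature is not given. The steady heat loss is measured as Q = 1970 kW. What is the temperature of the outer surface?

T_out = 18.0 °C

Sum the resistances:
  R_aluminium = (1/0.629 − 1/0.666)/(4πk) = 0.08832/(4π·219) = 3.209×10^-5 K/W
ΣR = 3.209×10^-5 K/W
ΔT = Q·ΣR = 1.97×10^6 × 3.209×10^-5 = 63.22 K
Heat flows outward, so T_out = T_in − ΔT = 81.2 − 63.22 = 18.0 °C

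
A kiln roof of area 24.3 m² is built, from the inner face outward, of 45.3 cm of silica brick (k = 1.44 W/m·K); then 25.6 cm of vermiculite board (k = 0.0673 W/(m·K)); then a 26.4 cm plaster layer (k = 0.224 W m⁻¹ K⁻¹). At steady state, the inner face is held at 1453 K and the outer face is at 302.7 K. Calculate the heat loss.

Treat each layer as a resistance in series:
  R_silica brick = L/(kA) = 0.453/(1.44·24.3) = 0.01295 K/W
  R_vermiculite board = L/(kA) = 0.256/(0.0673·24.3) = 0.1565 K/W
  R_plaster = L/(kA) = 0.264/(0.224·24.3) = 0.04850 K/W
ΣR = 0.01295 + 0.1565 + 0.04850 = 0.2180 K/W
Q = ΔT/ΣR = (1453 K − 302.7 K)/0.2180 = 5280 W

Q = 5280 W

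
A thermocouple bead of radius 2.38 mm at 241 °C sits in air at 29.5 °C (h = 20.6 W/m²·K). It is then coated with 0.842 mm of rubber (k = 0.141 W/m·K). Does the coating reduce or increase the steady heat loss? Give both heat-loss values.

increases: 0.310 → 0.487 W

Critical radius for a sphere: r_cr = 2k/h = 0.0137 m = 1.37 cm.
Outer radius after coating: r₂ = 0.00238 + 8.42×10^-4 = 0.003222 m.
Since r₁ < r_cr and r₂ ≤ r_cr, the coating moves toward the maximum at r_cr — heat loss rises.
Bare: R = 1/(4πr₁²h) = 682.0 K/W; Q = 211.5/682.0 = 0.310 W.
Coated: R = R_cond + R_conv = 434.1 K/W; Q = 211.5/434.1 = 0.487 W.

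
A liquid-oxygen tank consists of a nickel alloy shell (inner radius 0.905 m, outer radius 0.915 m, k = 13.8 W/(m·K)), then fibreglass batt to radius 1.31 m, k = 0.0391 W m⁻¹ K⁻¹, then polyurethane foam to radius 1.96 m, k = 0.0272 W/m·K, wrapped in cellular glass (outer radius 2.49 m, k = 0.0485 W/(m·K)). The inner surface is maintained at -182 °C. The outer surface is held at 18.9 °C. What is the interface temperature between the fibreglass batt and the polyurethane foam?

T = -97.2 °C

Treat each layer as a resistance in series:
  R_nickel alloy = (1/0.905 − 1/0.915)/(4πk) = 0.01208/(4π·13.8) = 6.964×10^-5 K/W
  R_fibreglass batt = (1/0.915 − 1/1.31)/(4πk) = 0.3295/(4π·0.0391) = 0.6707 K/W
  R_polyurethane foam = (1/1.31 − 1/1.96)/(4πk) = 0.2532/(4π·0.0272) = 0.7406 K/W
  R_cellular glass = (1/1.96 − 1/2.49)/(4πk) = 0.1086/(4π·0.0485) = 0.1782 K/W
ΣR = 6.964×10^-5 + 0.6707 + 0.7406 + 0.1782 = 1.590 K/W
Q = ΔT/ΣR = (-182 °C − 18.9 °C)/1.590 = -126.4 W
From the inner boundary to the fibreglass batt/polyurethane foam interface, ΣR_partial = 0.6708 K/W.
T_interface = T_in − Q·ΣR_partial = -182 °C − (-126.4)(0.6708) = -97.2 °C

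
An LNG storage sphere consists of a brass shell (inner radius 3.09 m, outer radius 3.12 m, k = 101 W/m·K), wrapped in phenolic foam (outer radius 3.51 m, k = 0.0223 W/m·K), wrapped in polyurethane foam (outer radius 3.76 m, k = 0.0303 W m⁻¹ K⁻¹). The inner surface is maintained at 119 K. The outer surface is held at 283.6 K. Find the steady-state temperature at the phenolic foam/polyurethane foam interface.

T = 237.3 K

Series thermal resistances, inner to outer:
  R_brass = (1/3.09 − 1/3.12)/(4πk) = 0.003112/(4π·101) = 2.452×10^-6 K/W
  R_phenolic foam = (1/3.12 − 1/3.51)/(4πk) = 0.03561/(4π·0.0223) = 0.1271 K/W
  R_polyurethane foam = (1/3.51 − 1/3.76)/(4πk) = 0.01894/(4π·0.0303) = 0.04975 K/W
ΣR = 2.452×10^-6 + 0.1271 + 0.04975 = 0.1769 K/W
Q = ΔT/ΣR = (119 K − 283.6 K)/0.1769 = -930.5 W
From the inner boundary to the phenolic foam/polyurethane foam interface, ΣR_partial = 0.1271 K/W.
T_interface = T_in − Q·ΣR_partial = 119 K − (-930.5)(0.1271) = 237.3 K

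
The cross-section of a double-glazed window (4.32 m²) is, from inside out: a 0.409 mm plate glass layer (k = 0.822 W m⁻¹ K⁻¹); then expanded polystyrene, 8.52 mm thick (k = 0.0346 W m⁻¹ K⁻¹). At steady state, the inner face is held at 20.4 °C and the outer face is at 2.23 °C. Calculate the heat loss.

Q = 318 W

Series thermal resistances, inner to outer:
  R_plate glass = L/(kA) = 4.09×10^-4/(0.822·4.32) = 1.152×10^-4 K/W
  R_expanded polystyrene = L/(kA) = 0.00852/(0.0346·4.32) = 0.05700 K/W
ΣR = 1.152×10^-4 + 0.05700 = 0.05712 K/W
Q = ΔT/ΣR = (20.4 °C − 2.23 °C)/0.05712 = 318 W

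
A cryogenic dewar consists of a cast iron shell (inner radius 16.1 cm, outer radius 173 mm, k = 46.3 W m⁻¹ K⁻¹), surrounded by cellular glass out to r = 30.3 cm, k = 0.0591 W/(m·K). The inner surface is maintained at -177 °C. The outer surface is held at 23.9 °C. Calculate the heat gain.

Resistance network (inner→outer):
  R_cast iron = (1/0.161 − 1/0.173)/(4πk) = 0.4308/(4π·46.3) = 7.405×10^-4 K/W
  R_cellular glass = (1/0.173 − 1/0.303)/(4πk) = 2.480/(4π·0.0591) = 3.339 K/W
ΣR = 7.405×10^-4 + 3.339 = 3.340 K/W
Q = ΔT/ΣR = (-177 °C − 23.9 °C)/3.340 = -60.1 W
(Negative Q ⇒ heat flows inward; heat gain = 60.1 W.)

Q = 60.1 W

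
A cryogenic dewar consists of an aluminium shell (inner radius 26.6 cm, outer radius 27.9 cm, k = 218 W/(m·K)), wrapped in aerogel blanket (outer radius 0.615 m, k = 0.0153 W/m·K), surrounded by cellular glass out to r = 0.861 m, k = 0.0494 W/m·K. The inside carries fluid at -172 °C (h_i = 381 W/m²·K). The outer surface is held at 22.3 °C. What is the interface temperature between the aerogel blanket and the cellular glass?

T = 9.0 °C

Treat each layer as a resistance in series:
  R_conv,in = 1/(4πr²h) = 1/(4π·0.266²·381) = 0.002952 K/W
  R_aluminium = (1/0.266 − 1/0.279)/(4πk) = 0.1752/(4π·218) = 6.394×10^-5 K/W
  R_aerogel blanket = (1/0.279 − 1/0.615)/(4πk) = 1.958/(4π·0.0153) = 10.18 K/W
  R_cellular glass = (1/0.615 − 1/0.861)/(4πk) = 0.4646/(4π·0.0494) = 0.7484 K/W
ΣR = 0.002952 + 6.394×10^-5 + 10.18 + 0.7484 = 10.93 K/W
Q = ΔT/ΣR = (-172 °C − 22.3 °C)/10.93 = -17.78 W
From the inner boundary to the aerogel blanket/cellular glass interface, ΣR_partial = 10.18 K/W.
T_interface = T_in − Q·ΣR_partial = -172 °C − (-17.78)(10.18) = 9.0 °C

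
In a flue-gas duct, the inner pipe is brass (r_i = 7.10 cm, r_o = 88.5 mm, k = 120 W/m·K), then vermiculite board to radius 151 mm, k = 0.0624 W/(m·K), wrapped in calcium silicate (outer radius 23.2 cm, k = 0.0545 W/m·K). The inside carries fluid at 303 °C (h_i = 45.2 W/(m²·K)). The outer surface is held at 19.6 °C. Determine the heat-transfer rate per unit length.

Q' = 106 W/m

Resistance network (inner→outer):
  R'_conv,in = 1/(2πr h) = 1/(2π·0.0710·45.2) = 0.04959 m·K/W
  R'_brass = ln(0.0885/0.0710)/(2πk) = 0.2203/(2π·120) = 2.922×10^-4 m·K/W
  R'_vermiculite board = ln(0.151/0.0885)/(2πk) = 0.5343/(2π·0.0624) = 1.363 m·K/W
  R'_calcium silicate = ln(0.232/0.151)/(2πk) = 0.4295/(2π·0.0545) = 1.254 m·K/W
ΣR = 0.04959 + 2.922×10^-4 + 1.363 + 1.254 = 2.667 m·K/W
Q' = ΔT/ΣR = (303 °C − 19.6 °C)/2.667 = 106 W/m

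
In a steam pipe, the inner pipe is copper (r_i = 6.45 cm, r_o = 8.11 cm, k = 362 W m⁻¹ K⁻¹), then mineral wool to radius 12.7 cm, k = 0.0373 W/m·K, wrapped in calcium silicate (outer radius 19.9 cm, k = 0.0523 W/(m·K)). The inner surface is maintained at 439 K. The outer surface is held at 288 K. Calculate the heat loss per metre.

Q' = 46.0 W/m

Resistance network (inner→outer):
  R'_copper = ln(0.0811/0.0645)/(2πk) = 0.2290/(2π·362) = 1.007×10^-4 m·K/W
  R'_mineral wool = ln(0.127/0.0811)/(2πk) = 0.4485/(2π·0.0373) = 1.914 m·K/W
  R'_calcium silicate = ln(0.199/0.127)/(2πk) = 0.4491/(2π·0.0523) = 1.367 m·K/W
ΣR = 1.007×10^-4 + 1.914 + 1.367 = 3.281 m·K/W
Q' = ΔT/ΣR = (439 K − 288 K)/3.281 = 46.0 W/m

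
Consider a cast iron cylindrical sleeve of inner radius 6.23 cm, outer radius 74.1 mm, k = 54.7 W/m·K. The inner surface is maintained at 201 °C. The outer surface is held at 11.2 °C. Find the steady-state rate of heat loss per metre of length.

Q' = 376 kW/m

Q' = 2πk·ΔT/ln(r₂/r₁) = 2π × 54.7 × 189.8 / ln(0.0741/0.0623) = 3.76×10^5 W/m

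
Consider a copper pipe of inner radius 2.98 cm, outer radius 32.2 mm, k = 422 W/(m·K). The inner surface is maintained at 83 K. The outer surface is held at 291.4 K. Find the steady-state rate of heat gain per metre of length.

Q' = 2πk·ΔT/ln(r₂/r₁) = 2π × 422 × 208.4 / ln(0.0322/0.0298) = 7.13×10^6 W/m

Q' = 7130 kW/m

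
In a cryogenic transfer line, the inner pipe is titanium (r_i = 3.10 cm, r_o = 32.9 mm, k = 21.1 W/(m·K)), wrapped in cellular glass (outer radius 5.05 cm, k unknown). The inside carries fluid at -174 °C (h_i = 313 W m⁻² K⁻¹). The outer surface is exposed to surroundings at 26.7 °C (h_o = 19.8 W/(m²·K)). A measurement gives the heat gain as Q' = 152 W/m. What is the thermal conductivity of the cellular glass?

k = 0.0596 W/m·K

ΣR = ΔT/Q' = |-174 − 26.7|/152 = 1.320 m·K/W
Known resistances:
  R'_conv,in = 1/(2πr h) = 1/(2π·0.0310·313) = 0.01640 m·K/W
  R'_titanium = ln(0.0329/0.0310)/(2πk) = 0.05949/(2π·21.1) = 4.487×10^-4 m·K/W
  R'_conv,out = 1/(2πr h) = 1/(2π·0.0505·19.8) = 0.1592 m·K/W
R_cellular glass = ΣR − ΣR_known = 1.320 − 0.1760 = 1.144 m·K/W
ln(r₂/r₁)/(2πk) = 1.144 ⇒ k = 0.4285/(2π·1.144) = 0.0596 W/m·K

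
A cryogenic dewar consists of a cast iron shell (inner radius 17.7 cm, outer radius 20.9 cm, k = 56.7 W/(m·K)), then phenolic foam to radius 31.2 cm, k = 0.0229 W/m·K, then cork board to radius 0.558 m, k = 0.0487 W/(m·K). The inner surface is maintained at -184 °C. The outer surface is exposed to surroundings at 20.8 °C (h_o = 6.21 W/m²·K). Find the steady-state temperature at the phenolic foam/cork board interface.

Series thermal resistances, inner to outer:
  R_cast iron = (1/0.177 − 1/0.209)/(4πk) = 0.8650/(4π·56.7) = 0.001214 K/W
  R_phenolic foam = (1/0.209 − 1/0.312)/(4πk) = 1.580/(4π·0.0229) = 5.489 K/W
  R_cork board = (1/0.312 − 1/0.558)/(4πk) = 1.413/(4π·0.0487) = 2.309 K/W
  R_conv,out = 1/(4πr²h) = 1/(4π·0.558²·6.21) = 0.04116 K/W
ΣR = 0.001214 + 5.489 + 2.309 + 0.04116 = 7.840 K/W
Q = ΔT/ΣR = (-184 °C − 20.8 °C)/7.840 = -26.12 W
From the inner boundary to the phenolic foam/cork board interface, ΣR_partial = 5.490 K/W.
T_interface = T_in − Q·ΣR_partial = -184 °C − (-26.12)(5.490) = -40.6 °C

T = -40.6 °C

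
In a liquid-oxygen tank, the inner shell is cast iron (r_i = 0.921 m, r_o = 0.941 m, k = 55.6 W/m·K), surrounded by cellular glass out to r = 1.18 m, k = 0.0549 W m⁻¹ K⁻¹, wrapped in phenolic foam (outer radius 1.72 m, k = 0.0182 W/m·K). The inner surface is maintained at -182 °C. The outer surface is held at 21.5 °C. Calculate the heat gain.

Resistance network (inner→outer):
  R_cast iron = (1/0.921 − 1/0.941)/(4πk) = 0.02308/(4π·55.6) = 3.303×10^-5 K/W
  R_cellular glass = (1/0.941 − 1/1.18)/(4πk) = 0.2152/(4π·0.0549) = 0.3120 K/W
  R_phenolic foam = (1/1.18 − 1/1.72)/(4πk) = 0.2661/(4π·0.0182) = 1.163 K/W
ΣR = 3.303×10^-5 + 0.3120 + 1.163 = 1.475 K/W
Q = ΔT/ΣR = (-182 °C − 21.5 °C)/1.475 = -138 W
(Negative Q ⇒ heat flows inward; heat gain = 138 W.)

Q = 138 W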